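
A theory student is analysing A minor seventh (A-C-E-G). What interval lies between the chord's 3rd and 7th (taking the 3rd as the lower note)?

That puts C below G.
From C to G is 7 semitones, exactly the perfect fifth.

perfect 5th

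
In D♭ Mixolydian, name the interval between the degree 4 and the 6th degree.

The scale runs D♭ E♭ F G♭ A♭ B♭ C♭.
So we need the interval from G♭ up to B♭.
From G♭ to B♭ is 4 semitones, exactly the major third.

major third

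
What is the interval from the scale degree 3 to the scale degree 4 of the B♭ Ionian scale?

minor 2nd

The scale runs B♭ C D E♭ F G A.
The scale degree 3 is D and the 4th scale degree is E♭.
D up to E♭ is 1 semitone, a half step narrower than a major second, so the interval is minor.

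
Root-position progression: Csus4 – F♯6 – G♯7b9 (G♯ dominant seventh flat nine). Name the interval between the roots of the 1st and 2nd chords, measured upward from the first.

The roots are C and F♯.
C up to F♯ is 6 semitones, a half step wider than a perfect fourth, so the interval is augmented.

augmented fourth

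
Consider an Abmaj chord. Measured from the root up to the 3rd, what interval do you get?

Ab major is spelled Ab–C–Eb.
The root is Ab and the 3rd is C.
Ab up to C spans 3 letter names and 4 semitones — a major third.

major third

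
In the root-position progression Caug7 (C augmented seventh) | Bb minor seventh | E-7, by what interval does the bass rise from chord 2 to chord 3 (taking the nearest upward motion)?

augmented fourth

The roots are Bb and E.
4 letter names make it a fourth; at 6 semitones (a half step wider than perfect) the quality is augmented.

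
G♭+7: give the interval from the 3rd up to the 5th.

M3

G♭ augmented seventh is spelled G♭, B♭, D, F♭.
The 3rd is B♭ and the 5th is D.
From B♭ to D is 4 semitones, exactly the major third.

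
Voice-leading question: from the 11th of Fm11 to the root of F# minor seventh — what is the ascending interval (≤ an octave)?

augmented fifth

Fm11 has Bb as its 11th, and F# minor seventh has F# as its root.
Bb up to F# is 8 semitones, a half step wider than a perfect fifth, so the interval is augmented.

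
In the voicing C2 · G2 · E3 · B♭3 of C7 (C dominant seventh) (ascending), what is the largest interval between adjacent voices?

Adjacent intervals: C2→G2 = perfect fifth; G2→E3 = major sixth; E3→B♭3 = diminished fifth.
The largest is G2 to E3, a major sixth (9 semitones).

major 6th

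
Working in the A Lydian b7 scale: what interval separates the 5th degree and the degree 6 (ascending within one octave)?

Spelling the A Lydian b7 scale: A B C# D# E F# G.
That puts E below F#.
E up to F# spans 2 letter names and 2 semitones — a major second.

major second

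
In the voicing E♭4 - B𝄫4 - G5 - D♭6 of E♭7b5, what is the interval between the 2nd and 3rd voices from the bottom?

augmented 6th

Those voices are B𝄫4 and G5.
B𝄫 up to G is 10 semitones, a half step wider than a major sixth, so the interval is augmented.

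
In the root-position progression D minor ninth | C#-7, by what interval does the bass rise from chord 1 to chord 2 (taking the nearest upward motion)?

The roots are D and C#.
D up to C# spans 7 letter names and 11 semitones — a major seventh.

M7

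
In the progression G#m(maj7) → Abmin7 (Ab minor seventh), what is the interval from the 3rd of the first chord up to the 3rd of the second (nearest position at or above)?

G#m(maj7) has B as its 3rd, and Abmin7 (Ab minor seventh) has Cb as its 3rd.
2 letter names make it a second; at 0 semitones (a whole step narrower than major) the quality is diminished.

d2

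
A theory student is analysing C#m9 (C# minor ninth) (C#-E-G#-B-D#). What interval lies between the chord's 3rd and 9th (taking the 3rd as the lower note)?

So we need the interval from E up to D#.
E up to D# spans 7 letter names and 11 semitones — a major seventh.

major seventh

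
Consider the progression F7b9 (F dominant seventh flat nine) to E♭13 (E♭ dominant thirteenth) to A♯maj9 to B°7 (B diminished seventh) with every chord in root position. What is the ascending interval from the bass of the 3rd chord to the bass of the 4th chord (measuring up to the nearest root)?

minor second

The roots are A♯ and B.
A♯ up to B is 1 semitone, a half step narrower than a major second, so the interval is minor.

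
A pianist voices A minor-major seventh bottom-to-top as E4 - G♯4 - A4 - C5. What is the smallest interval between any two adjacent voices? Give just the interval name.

Adjacent intervals: E4→G♯4 = major third; G♯4→A4 = minor second; A4→C5 = minor third.
The smallest is G♯4 to A4, a minor second (1 semitone).

minor second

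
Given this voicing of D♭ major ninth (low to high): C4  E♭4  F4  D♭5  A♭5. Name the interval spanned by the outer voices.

minor thirteenth

The outer voices are C4 and A♭5.
From C to A♭: 20 semitones over a thirteenth = minor.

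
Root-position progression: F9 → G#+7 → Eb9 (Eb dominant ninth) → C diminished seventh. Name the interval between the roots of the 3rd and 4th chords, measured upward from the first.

The roots are Eb and C.
Counting 6 letters and 9 half steps from Eb gives a major sixth.

major 6th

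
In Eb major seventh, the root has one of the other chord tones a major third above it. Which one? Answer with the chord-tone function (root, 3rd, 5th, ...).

3rd

Spelling the chord: Eb-G-Bb-D.
The root is Eb. A major third above Eb is G.
G is the chord's 3rd.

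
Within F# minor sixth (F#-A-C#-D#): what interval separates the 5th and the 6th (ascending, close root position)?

major second

That puts C# below D#.
C# up to D# spans 2 letter names and 2 semitones — a major second.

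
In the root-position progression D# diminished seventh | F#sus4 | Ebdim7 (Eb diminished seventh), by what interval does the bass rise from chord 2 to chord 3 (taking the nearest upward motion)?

diminished seventh

The roots are F# and Eb.
From F# to Eb: 9 semitones over a seventh = diminished.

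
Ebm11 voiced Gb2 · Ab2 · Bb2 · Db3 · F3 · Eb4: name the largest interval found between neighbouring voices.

minor seventh

Adjacent intervals: Gb2→Ab2 = major second; Ab2→Bb2 = major second; Bb2→Db3 = minor third; Db3→F3 = major third; F3→Eb4 = minor seventh.
The largest is F3 to Eb4, a minor seventh (10 semitones).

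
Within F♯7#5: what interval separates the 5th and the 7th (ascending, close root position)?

diminished third

F♯aug7: F♯-A♯-C𝄪-E.
5th = C𝄪; 7th = E.
From C𝄪 to E: 2 semitones over a third = diminished.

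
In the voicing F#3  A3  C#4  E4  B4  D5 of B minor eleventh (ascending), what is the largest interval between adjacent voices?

perfect fifth

Adjacent intervals: F#3→A3 = minor third; A3→C#4 = major third; C#4→E4 = minor third; E4→B4 = perfect fifth; B4→D5 = minor third.
The largest is E4 to B4, a perfect fifth (7 semitones).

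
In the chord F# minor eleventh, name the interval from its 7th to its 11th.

Spelling the chord: F# A C# E G# B.
The 7th is E and the 11th is B.
From E to B is 7 semitones, exactly the perfect fifth.

P5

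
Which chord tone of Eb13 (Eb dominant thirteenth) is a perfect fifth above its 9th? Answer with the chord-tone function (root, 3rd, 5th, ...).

Eb13 (Eb dominant thirteenth) is spelled Eb–G–Bb–Db–F–C.
The 9th is F. A perfect fifth above F is C.
C is the chord's 13th.

13th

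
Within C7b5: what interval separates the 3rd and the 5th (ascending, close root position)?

diminished third

The chord tones of C dominant seventh flat five are C E Gb Bb.
So we need the interval from E up to Gb.
3 letter names make it a third; at 2 semitones (a whole step narrower than major) the quality is diminished.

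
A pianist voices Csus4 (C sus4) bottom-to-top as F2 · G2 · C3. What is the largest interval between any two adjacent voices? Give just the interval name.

Adjacent intervals: F2→G2 = major second; G2→C3 = perfect fourth.
The largest is G2 to C3, a perfect fourth (5 semitones).

perfect fourth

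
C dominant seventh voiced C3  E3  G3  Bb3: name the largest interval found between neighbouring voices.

M3

Adjacent intervals: C3→E3 = major third; E3→G3 = minor third; G3→Bb3 = minor third.
The largest is C3 to E3, a major third (4 semitones).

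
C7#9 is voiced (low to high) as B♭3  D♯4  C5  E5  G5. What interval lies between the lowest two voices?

A3

Those voices are B♭3 and D♯4.
3 letter names make it a third; at 5 semitones (a half step wider than major) the quality is augmented.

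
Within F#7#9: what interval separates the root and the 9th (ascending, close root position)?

A9

F#7#9 is spelled F# A# C# E G##.
The root is F# and the 9th is G##.
From F# to G##: 15 semitones over a ninth = augmented.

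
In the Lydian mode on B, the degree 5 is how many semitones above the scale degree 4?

1

The scale is B C♯ D♯ E♯ F♯ G♯ A♯.
E♯ up to F♯ is a minor second — 1 semitone.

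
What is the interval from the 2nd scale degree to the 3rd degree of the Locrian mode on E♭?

The scale runs E♭ F♭ G♭ A♭ B𝄫 C♭ D♭.
The 2nd scale degree is F♭ and the 3rd degree is G♭.
From F♭ to G♭ is 2 semitones, exactly the major second.

major second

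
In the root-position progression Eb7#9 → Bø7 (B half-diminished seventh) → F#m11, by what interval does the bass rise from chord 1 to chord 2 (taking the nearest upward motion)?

The roots are Eb and B.
From Eb to B: 8 semitones over a fifth = augmented.

augmented fifth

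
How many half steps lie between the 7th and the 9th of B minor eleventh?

4

B minor eleventh: B, D, F♯, A, C♯, E.
A to C♯ is a major third: 4 semitones.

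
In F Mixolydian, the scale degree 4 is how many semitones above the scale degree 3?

The scale is F G A B♭ C D E♭.
A up to B♭ is a minor second — 1 semitone.

1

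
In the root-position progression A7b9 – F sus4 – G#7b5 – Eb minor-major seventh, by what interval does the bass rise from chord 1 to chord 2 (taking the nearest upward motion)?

The roots are A and F.
From A to F: 8 semitones over a sixth = minor.

m6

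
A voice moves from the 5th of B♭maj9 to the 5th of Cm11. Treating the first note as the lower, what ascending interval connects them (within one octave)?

B♭maj9 has F as its 5th, and Cm11 has G as its 5th.
Counting 2 letters and 2 half steps from F gives a major second.

major 2nd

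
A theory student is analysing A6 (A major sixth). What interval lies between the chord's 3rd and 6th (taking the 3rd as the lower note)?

perfect 4th

Spelling the chord: A–C#–E–F#.
So we need the interval from C# up to F#.
From C# to F# is 5 semitones, exactly the perfect fourth.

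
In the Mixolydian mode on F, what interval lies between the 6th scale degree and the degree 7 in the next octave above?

The scale runs F G A Bb C D Eb.
So we need the interval from D up to Eb.
D up to Eb is 13 semitones, a half step narrower than a major ninth, so the interval is minor.

minor ninth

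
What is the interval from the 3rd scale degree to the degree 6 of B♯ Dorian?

Spelling B♯ Dorian: B♯ C𝄪 D♯ E♯ F𝄪 G𝄪 A♯.
So we need the interval from D♯ up to G𝄪.
From D♯ to G𝄪: 6 semitones over a fourth = augmented.

A4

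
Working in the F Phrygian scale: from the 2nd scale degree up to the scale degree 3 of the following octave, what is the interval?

The scale runs F Gb Ab Bb C Db Eb.
The 2nd scale degree is Gb and the degree 3 (up an octave) is Ab.
Gb up to Ab spans 9 letter names and 14 semitones — a major ninth.

M9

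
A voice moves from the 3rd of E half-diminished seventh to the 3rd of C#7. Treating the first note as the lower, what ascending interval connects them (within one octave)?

E half-diminished seventh has G as its 3rd, and C#7 has E# as its 3rd.
6 letter names make it a sixth; at 10 semitones (a half step wider than major) the quality is augmented.

A6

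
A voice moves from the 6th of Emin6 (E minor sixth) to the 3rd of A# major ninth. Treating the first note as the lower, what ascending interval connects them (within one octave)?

augmented unison

Emin6 (E minor sixth) has C# as its 6th, and A# major ninth has C## as its 3rd.
1 letter names make it a unison; at 1 semitone (a half step wider than perfect) the quality is augmented.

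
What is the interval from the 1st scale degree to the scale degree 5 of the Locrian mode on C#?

d5

C# locrian: C# D E F# G A B.
That puts C# below G.
C# up to G is 6 semitones, a half step narrower than a perfect fifth, so the interval is diminished.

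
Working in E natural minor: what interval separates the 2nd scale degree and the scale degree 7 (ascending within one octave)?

m6

The scale runs E F# G A B C D.
The 2nd scale degree is F# and the 7th scale degree is D.
F# up to D is 8 semitones, a half step narrower than a major sixth, so the interval is minor.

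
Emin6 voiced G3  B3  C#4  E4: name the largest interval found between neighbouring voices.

major third

Adjacent intervals: G3→B3 = major third; B3→C#4 = major second; C#4→E4 = minor third.
The largest is G3 to B3, a major third (4 semitones).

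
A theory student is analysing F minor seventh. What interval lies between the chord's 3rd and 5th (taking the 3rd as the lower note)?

Fmin7 is spelled F-A♭-C-E♭.
3rd = A♭; 5th = C.
Counting 3 letters and 4 half steps from A♭ gives a major third.

major third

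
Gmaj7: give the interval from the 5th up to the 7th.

Spelling the chord: G B D F♯.
That puts D below F♯.
From D to F♯ is 4 semitones, exactly the major third.

major 3rd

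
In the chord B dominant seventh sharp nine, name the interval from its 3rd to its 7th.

d5

Spelling the chord: B D# F# A C##.
The 3rd is D# and the 7th is A.
From D# to A: 6 semitones over a fifth = diminished.
This 3–7 tritone is the characteristic tension at the heart of the dominant sound.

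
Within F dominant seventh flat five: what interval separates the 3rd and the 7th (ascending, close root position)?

Spelling the chord: F, A, Cb, Eb.
So we need the interval from A up to Eb.
5 letter names make it a fifth; at 6 semitones (a half step narrower than perfect) the quality is diminished.

diminished fifth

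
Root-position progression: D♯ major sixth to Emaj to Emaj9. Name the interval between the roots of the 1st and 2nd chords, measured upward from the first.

The roots are D♯ and E.
2 letter names make it a second; at 1 semitone (a half step narrower than major) the quality is minor.

minor 2nd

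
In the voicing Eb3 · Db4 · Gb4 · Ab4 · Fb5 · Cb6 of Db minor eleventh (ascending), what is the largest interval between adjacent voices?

Adjacent intervals: Eb3→Db4 = minor seventh; Db4→Gb4 = perfect fourth; Gb4→Ab4 = major second; Ab4→Fb5 = minor sixth; Fb5→Cb6 = perfect fifth.
The largest is Eb3 to Db4, a minor seventh (10 semitones).

minor 7th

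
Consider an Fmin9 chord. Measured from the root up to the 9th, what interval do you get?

F minor ninth: F, Ab, C, Eb, G.
The root is F and the 9th is G.
F up to G spans 9 letter names and 14 semitones — a major ninth.

major 9th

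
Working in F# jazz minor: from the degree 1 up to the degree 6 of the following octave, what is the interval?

M13

Spelling F# jazz minor: F# G# A B C# D# E#.
That puts F# below D#.
From F# to D# is 21 semitones, exactly the major thirteenth.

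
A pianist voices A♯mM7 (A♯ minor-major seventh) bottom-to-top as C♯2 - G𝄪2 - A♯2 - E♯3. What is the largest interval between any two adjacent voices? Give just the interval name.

augmented 5th

Adjacent intervals: C♯2→G𝄪2 = augmented fifth; G𝄪2→A♯2 = minor second; A♯2→E♯3 = perfect fifth.
The largest is C♯2 to G𝄪2, an augmented fifth (8 semitones).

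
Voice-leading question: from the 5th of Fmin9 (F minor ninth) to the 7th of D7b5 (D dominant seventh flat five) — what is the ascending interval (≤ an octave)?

The 5th of Fmin9 (F minor ninth) is C; the 7th of D7b5 (D dominant seventh flat five) is C.
Counting 1 letters and 0 half steps from C gives a perfect unison.

perfect unison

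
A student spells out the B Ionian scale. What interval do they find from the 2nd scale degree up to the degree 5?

perfect fourth

Spelling the B Ionian scale: B C# D# E F# G# A#.
That puts C# below F#.
From C# to F# is 5 semitones, exactly the perfect fourth.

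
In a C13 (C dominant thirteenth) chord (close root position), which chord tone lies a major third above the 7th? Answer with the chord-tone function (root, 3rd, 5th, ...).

9th

C13 is spelled C, E, G, B♭, D, A.
The 7th is B♭. A major third above B♭ is D.
D is the chord's 9th.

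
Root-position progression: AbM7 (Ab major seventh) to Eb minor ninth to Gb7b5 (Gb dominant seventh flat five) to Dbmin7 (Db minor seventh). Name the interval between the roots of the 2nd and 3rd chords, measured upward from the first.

The roots are Eb and Gb.
3 letter names make it a third; at 3 semitones (a half step narrower than major) the quality is minor.

minor 3rd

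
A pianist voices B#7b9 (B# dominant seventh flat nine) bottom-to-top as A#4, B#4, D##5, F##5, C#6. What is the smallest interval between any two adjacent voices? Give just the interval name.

major 2nd

Adjacent intervals: A#4→B#4 = major second; B#4→D##5 = major third; D##5→F##5 = minor third; F##5→C#6 = diminished fifth.
The smallest is A#4 to B#4, a major second (2 semitones).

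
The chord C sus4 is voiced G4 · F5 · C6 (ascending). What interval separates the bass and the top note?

The outer voices are G4 and C6.
Counting 11 letters and 17 half steps from G gives a perfect eleventh.

perfect 11th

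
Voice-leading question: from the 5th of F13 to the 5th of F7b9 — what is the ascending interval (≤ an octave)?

perfect unison

F13 has C as its 5th, and F7b9 has C as its 5th.
From C to C is 0 semitones, exactly the perfect unison.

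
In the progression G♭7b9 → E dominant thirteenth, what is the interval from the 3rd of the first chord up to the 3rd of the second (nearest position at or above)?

augmented sixth

The 3rd of G♭7b9 is B♭; the 3rd of E dominant thirteenth is G♯.
From B♭ to G♯: 10 semitones over a sixth = augmented.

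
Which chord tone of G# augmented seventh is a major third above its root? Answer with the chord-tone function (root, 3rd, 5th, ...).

3rd

G#+7 (G# augmented seventh): G#, B#, D##, F#.
The root is G#. A major third above G# is B#.
B# is the chord's 3rd.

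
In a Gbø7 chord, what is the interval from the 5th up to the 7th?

major third

Spelling the chord: Gb Bbb Dbb Fb.
That puts Dbb below Fb.
From Dbb to Fb is 4 semitones, exactly the major third.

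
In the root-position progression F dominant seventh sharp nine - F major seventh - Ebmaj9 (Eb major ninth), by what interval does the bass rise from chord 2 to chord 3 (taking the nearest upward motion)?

The roots are F and Eb.
F up to Eb is 10 semitones, a half step narrower than a major seventh, so the interval is minor.

minor seventh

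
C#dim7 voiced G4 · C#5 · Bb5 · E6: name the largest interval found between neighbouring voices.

d7

Adjacent intervals: G4→C#5 = augmented fourth; C#5→Bb5 = diminished seventh; Bb5→E6 = augmented fourth.
The largest is C#5 to Bb5, a diminished seventh (9 semitones).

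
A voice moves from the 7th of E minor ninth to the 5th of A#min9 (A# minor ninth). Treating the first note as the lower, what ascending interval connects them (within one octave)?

augmented 2nd

The 7th of E minor ninth is D; the 5th of A#min9 (A# minor ninth) is E#.
From D to E#: 3 semitones over a second = augmented.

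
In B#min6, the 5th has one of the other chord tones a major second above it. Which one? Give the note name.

G##

The chord tones of B#min6 (B# minor sixth) are B#–D#–F##–G##.
The 5th is F##. A major second above F## is G##.
G## is the chord's 6th.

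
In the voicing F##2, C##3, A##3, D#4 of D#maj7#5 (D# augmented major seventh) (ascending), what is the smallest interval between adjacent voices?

diminished fourth

Adjacent intervals: F##2→C##3 = perfect fifth; C##3→A##3 = major sixth; A##3→D#4 = diminished fourth.
The smallest is A##3 to D#4, a diminished fourth (4 semitones).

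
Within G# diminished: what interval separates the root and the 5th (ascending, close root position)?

Spelling the chord: G#–B–D.
So we need the interval from G# up to D.
5 letter names make it a fifth; at 6 semitones (a half step narrower than perfect) the quality is diminished.

diminished fifth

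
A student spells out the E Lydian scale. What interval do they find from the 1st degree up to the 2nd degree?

major second

The scale runs E F♯ G♯ A♯ B C♯ D♯.
1st degree = E; 2nd degree = F♯.
Counting 2 letters and 2 half steps from E gives a major second.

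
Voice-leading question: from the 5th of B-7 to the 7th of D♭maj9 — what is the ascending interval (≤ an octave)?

The 5th of B-7 is F♯; the 7th of D♭maj9 is C.
5 letter names make it a fifth; at 6 semitones (a half step narrower than perfect) the quality is diminished.

diminished fifth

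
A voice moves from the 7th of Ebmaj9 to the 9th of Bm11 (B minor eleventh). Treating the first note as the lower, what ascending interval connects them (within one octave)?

M7

The 7th of Ebmaj9 is D; the 9th of Bm11 (B minor eleventh) is C#.
D up to C# spans 7 letter names and 11 semitones — a major seventh.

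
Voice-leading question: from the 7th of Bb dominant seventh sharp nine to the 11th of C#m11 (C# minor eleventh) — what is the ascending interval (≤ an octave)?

augmented sixth

The 7th of Bb dominant seventh sharp nine is Ab; the 11th of C#m11 (C# minor eleventh) is F#.
From Ab to F#: 10 semitones over a sixth = augmented.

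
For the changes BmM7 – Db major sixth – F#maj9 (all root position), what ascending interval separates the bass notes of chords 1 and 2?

diminished third

The roots are B and Db.
3 letter names make it a third; at 2 semitones (a whole step narrower than major) the quality is diminished.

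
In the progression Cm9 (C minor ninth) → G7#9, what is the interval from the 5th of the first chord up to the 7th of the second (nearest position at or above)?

minor seventh

The 5th of Cm9 (C minor ninth) is G; the 7th of G7#9 is F.
From G to F: 10 semitones over a seventh = minor.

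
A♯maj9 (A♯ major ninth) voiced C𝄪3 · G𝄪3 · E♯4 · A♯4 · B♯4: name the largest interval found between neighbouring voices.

Adjacent intervals: C𝄪3→G𝄪3 = perfect fifth; G𝄪3→E♯4 = minor sixth; E♯4→A♯4 = perfect fourth; A♯4→B♯4 = major second.
The largest is G𝄪3 to E♯4, a minor sixth (8 semitones).

minor sixth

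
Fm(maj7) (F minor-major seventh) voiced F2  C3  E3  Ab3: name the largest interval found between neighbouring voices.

Adjacent intervals: F2→C3 = perfect fifth; C3→E3 = major third; E3→Ab3 = diminished fourth.
The largest is F2 to C3, a perfect fifth (7 semitones).

perfect fifth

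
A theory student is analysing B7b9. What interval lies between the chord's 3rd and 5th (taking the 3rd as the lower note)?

B7b9: B D# F# A C.
That puts D# below F#.
3 letter names make it a third; at 3 semitones (a half step narrower than major) the quality is minor.

minor third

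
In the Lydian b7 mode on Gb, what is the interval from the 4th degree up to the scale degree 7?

diminished fourth

The scale runs Gb Ab Bb C Db Eb Fb.
The 4th degree is C and the scale degree 7 is Fb.
From C to Fb: 4 semitones over a fourth = diminished.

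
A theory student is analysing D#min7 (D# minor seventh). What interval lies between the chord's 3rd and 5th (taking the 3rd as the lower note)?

The chord tones of D#-7 (D# minor seventh) are D#–F#–A#–C#.
The 3rd is F# and the 5th is A#.
Counting 3 letters and 4 half steps from F# gives a major third.

major 3rd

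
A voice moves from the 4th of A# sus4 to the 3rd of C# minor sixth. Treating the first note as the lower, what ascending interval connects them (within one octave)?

The 4th of A# sus4 is D#; the 3rd of C# minor sixth is E.
D# up to E is 1 semitone, a half step narrower than a major second, so the interval is minor.

minor 2nd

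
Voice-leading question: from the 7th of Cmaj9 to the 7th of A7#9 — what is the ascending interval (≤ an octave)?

The 7th of Cmaj9 is B; the 7th of A7#9 is G.
B up to G is 8 semitones, a half step narrower than a major sixth, so the interval is minor.

minor sixth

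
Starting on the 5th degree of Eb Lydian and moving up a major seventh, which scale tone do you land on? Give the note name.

The scale is Eb F G A Bb C D.
The 5th degree is Bb; a major seventh above that is A — scale degree 4.

A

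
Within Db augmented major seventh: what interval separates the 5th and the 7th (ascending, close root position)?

minor third

Db+maj7: Db–F–A–C.
The 5th is A and the 7th is C.
3 letter names make it a third; at 3 semitones (a half step narrower than major) the quality is minor.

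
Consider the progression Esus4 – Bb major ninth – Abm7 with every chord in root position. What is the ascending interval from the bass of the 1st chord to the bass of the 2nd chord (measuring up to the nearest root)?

diminished fifth

The roots are E and Bb.
From E to Bb: 6 semitones over a fifth = diminished.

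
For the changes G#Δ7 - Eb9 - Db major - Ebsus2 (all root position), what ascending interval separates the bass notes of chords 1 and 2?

The roots are G# and Eb.
6 letter names make it a sixth; at 7 semitones (a whole step narrower than major) the quality is diminished.

diminished sixth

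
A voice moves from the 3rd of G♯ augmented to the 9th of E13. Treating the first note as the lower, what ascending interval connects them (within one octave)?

G♯ augmented has B♯ as its 3rd, and E13 has F♯ as its 9th.
5 letter names make it a fifth; at 6 semitones (a half step narrower than perfect) the quality is diminished.

diminished 5th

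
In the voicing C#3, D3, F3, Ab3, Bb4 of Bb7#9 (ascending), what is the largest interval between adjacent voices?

Adjacent intervals: C#3→D3 = minor second; D3→F3 = minor third; F3→Ab3 = minor third; Ab3→Bb4 = major ninth.
The largest is Ab3 to Bb4, a major ninth (14 semitones).

major ninth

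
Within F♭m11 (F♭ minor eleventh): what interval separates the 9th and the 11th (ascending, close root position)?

Spelling the chord: F♭, A𝄫, C♭, E𝄫, G♭, B𝄫.
The 9th is G♭ and the 11th is B𝄫.
G♭ up to B𝄫 is 3 semitones, a half step narrower than a major third, so the interval is minor.

minor third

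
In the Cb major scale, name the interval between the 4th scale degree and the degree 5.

The scale runs Cb Db Eb Fb Gb Ab Bb.
That puts Fb below Gb.
Fb up to Gb spans 2 letter names and 2 semitones — a major second.

major 2nd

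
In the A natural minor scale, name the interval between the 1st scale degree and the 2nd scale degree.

M2

A natural minor: A B C D E F G.
1st scale degree = A; scale degree 2 = B.
Counting 2 letters and 2 half steps from A gives a major second.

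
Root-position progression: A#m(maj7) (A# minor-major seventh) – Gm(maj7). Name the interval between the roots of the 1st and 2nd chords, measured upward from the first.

diminished seventh

The roots are A# and G.
From A# to G: 9 semitones over a seventh = diminished.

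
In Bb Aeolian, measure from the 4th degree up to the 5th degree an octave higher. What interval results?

major 9th

Spelling Bb Aeolian: Bb C Db Eb F Gb Ab.
The 4th degree is Eb and the 5th degree (up an octave) is F.
From Eb to F is 14 semitones, exactly the major ninth.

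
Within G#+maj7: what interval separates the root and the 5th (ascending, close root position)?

augmented fifth

G#maj7#5: G#, B#, D##, F##.
The root is G# and the 5th is D##.
5 letter names make it a fifth; at 8 semitones (a half step wider than perfect) the quality is augmented.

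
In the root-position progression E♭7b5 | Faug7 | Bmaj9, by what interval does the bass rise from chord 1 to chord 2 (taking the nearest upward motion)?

The roots are E♭ and F.
Counting 2 letters and 2 half steps from E♭ gives a major second.

major second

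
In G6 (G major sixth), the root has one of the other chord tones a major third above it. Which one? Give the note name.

G6 (G major sixth) is spelled G, B, D, E.
The root is G. A major third above G is B.
B is the chord's 3rd.

B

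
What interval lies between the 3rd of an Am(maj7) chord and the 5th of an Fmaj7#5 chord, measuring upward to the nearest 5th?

Am(maj7) has C as its 3rd, and Fmaj7#5 has C# as its 5th.
From C to C#: 1 semitone over a unison = augmented.

augmented unison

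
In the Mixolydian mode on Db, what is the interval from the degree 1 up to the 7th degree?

minor seventh

Db mixolydian: Db Eb F Gb Ab Bb Cb.
So we need the interval from Db up to Cb.
7 letter names make it a seventh; at 10 semitones (a half step narrower than major) the quality is minor.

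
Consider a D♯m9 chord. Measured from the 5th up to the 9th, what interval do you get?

D♯ minor ninth is spelled D♯-F♯-A♯-C♯-E♯.
So we need the interval from A♯ up to E♯.
From A♯ to E♯ is 7 semitones, exactly the perfect fifth.

perfect 5th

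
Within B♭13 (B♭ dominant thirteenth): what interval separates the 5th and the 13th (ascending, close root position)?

M9

The chord tones of B♭13 (B♭ dominant thirteenth) are B♭–D–F–A♭–C–G.
The 5th is F and the 13th is G.
F up to G spans 9 letter names and 14 semitones — a major ninth.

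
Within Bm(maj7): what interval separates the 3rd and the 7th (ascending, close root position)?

Bm(maj7) (B minor-major seventh) is spelled B, D, F♯, A♯.
The 3rd is D and the 7th is A♯.
D up to A♯ is 8 semitones, a half step wider than a perfect fifth, so the interval is augmented.

augmented fifth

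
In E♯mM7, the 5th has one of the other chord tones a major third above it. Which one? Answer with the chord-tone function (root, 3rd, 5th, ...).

7th

E♯mM7 (E♯ minor-major seventh): E♯–G♯–B♯–D𝄪.
The 5th is B♯. A major third above B♯ is D𝄪.
D𝄪 is the chord's 7th.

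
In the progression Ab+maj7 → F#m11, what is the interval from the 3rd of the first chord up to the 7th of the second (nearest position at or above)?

Ab+maj7 has C as its 3rd, and F#m11 has E as its 7th.
C up to E spans 3 letter names and 4 semitones — a major third.

major third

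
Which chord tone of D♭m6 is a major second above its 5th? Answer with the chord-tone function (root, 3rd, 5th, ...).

D♭min6 (D♭ minor sixth): D♭–F♭–A♭–B♭.
The 5th is A♭. A major second above A♭ is B♭.
B♭ is the chord's 6th.

6th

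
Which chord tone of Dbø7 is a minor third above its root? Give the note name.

Spelling the chord: Db–Fb–Abb–Cb.
The root is Db. A minor third above Db is Fb.
Fb is the chord's 3rd.

Fb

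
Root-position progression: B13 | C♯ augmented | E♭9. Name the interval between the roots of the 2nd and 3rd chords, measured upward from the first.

The roots are C♯ and E♭.
From C♯ to E♭: 2 semitones over a third = diminished.

d3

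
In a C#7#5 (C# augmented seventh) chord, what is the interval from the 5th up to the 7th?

diminished third

Spelling the chord: C#-E#-G##-B.
That puts G## below B.
G## up to B is 2 semitones, a whole step narrower than a major third, so the interval is diminished.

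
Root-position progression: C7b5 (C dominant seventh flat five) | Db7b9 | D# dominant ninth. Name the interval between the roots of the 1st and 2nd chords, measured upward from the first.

The roots are C and Db.
C up to Db is 1 semitone, a half step narrower than a major second, so the interval is minor.

minor second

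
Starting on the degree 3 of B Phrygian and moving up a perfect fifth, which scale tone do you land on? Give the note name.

A

The scale is B C D E F♯ G A.
The degree 3 is D; a perfect fifth above that is A — scale degree 7.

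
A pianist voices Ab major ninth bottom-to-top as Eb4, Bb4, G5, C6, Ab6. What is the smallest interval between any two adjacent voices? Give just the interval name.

perfect fourth

Adjacent intervals: Eb4→Bb4 = perfect fifth; Bb4→G5 = major sixth; G5→C6 = perfect fourth; C6→Ab6 = minor sixth.
The smallest is G5 to C6, a perfect fourth (5 semitones).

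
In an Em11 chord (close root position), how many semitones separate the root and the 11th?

17

The chord tones of Em11 (E minor eleventh) are E–G–B–D–F#–A.
E to A is a perfect eleventh: 17 semitones.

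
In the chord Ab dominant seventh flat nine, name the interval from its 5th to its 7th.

minor third

Ab7b9: Ab-C-Eb-Gb-Bbb.
So we need the interval from Eb up to Gb.
Eb up to Gb is 3 semitones, a half step narrower than a major third, so the interval is minor.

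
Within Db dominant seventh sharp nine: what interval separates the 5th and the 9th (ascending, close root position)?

Spelling the chord: Db, F, Ab, Cb, E.
So we need the interval from Ab up to E.
5 letter names make it a fifth; at 8 semitones (a half step wider than perfect) the quality is augmented.

augmented fifth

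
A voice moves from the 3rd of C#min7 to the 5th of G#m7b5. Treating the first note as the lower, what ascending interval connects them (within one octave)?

The 3rd of C#min7 is E; the 5th of G#m7b5 is D.
E up to D is 10 semitones, a half step narrower than a major seventh, so the interval is minor.

minor 7th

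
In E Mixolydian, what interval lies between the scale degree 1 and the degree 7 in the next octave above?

minor fourteenth

Spelling E Mixolydian: E F# G# A B C# D.
The scale degree 1 is E and the scale degree 7 (up an octave) is D.
From E to D: 22 semitones over a fourteenth = minor.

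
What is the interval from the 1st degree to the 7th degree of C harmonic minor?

major seventh

C harmonic minor: C D Eb F G Ab B.
So we need the interval from C up to B.
C up to B spans 7 letter names and 11 semitones — a major seventh.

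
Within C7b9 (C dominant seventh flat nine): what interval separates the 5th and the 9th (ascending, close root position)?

diminished fifth

The chord tones of C7b9 are C-E-G-Bb-Db.
The 5th is G and the 9th is Db.
G up to Db is 6 semitones, a half step narrower than a perfect fifth, so the interval is diminished.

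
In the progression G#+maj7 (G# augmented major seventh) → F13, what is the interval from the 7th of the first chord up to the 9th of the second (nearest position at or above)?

The 7th of G#+maj7 (G# augmented major seventh) is F##; the 9th of F13 is G.
2 letter names make it a second; at 0 semitones (a whole step narrower than major) the quality is diminished.

diminished 2nd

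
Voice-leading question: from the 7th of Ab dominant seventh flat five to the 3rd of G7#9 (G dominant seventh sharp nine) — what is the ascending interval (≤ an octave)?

The 7th of Ab dominant seventh flat five is Gb; the 3rd of G7#9 (G dominant seventh sharp nine) is B.
3 letter names make it a third; at 5 semitones (a half step wider than major) the quality is augmented.

A3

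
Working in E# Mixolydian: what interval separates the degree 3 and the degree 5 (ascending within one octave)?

The scale runs E# F## G## A# B# C## D#.
The degree 3 is G## and the degree 5 is B#.
From G## to B#: 3 semitones over a third = minor.

m3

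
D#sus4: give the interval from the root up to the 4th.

perfect 4th

The chord tones of D#sus4 are D#, G#, A#.
That puts D# below G#.
D# up to G# spans 4 letter names and 5 semitones — a perfect fourth.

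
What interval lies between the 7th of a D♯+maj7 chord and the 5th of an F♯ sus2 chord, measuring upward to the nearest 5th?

diminished octave

The 7th of D♯+maj7 is C𝄪; the 5th of F♯ sus2 is C♯.
C𝄪 up to C♯ is 11 semitones, a half step narrower than a perfect octave, so the interval is diminished.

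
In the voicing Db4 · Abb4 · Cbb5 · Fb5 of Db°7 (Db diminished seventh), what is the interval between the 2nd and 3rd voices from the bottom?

minor 3rd

Those voices are Abb4 and Cbb5.
From Abb to Cbb: 3 semitones over a third = minor.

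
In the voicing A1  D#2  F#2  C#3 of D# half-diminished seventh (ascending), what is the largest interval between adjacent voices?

perfect 5th

Adjacent intervals: A1→D#2 = augmented fourth; D#2→F#2 = minor third; F#2→C#3 = perfect fifth.
The largest is F#2 to C#3, a perfect fifth (7 semitones).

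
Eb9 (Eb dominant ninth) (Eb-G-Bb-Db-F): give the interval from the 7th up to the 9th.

That puts Db below F.
From Db to F is 4 semitones, exactly the major third.

major third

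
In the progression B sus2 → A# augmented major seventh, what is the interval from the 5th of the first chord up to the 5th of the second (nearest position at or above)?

The 5th of B sus2 is F#; the 5th of A# augmented major seventh is E##.
7 letter names make it a seventh; at 12 semitones (a half step wider than major) the quality is augmented.

augmented seventh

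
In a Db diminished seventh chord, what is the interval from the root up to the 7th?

d7

Dbdim7 (Db diminished seventh) is spelled Db, Fb, Abb, Cbb.
The root is Db and the 7th is Cbb.
Db up to Cbb is 9 semitones, a whole step narrower than a major seventh, so the interval is diminished.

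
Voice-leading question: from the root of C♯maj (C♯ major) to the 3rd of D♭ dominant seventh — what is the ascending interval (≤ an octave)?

C♯maj (C♯ major) has C♯ as its root, and D♭ dominant seventh has F as its 3rd.
4 letter names make it a fourth; at 4 semitones (a half step narrower than perfect) the quality is diminished.

diminished fourth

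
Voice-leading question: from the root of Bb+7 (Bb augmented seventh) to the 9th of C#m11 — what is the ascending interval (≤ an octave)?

Bb+7 (Bb augmented seventh) has Bb as its root, and C#m11 has D# as its 9th.
Bb up to D# is 5 semitones, a half step wider than a major third, so the interval is augmented.

augmented third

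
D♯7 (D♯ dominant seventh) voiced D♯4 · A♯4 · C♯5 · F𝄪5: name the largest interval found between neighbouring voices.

perfect fifth

Adjacent intervals: D♯4→A♯4 = perfect fifth; A♯4→C♯5 = minor third; C♯5→F𝄪5 = augmented fourth.
The largest is D♯4 to A♯4, a perfect fifth (7 semitones).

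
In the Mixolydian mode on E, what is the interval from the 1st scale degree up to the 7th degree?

minor seventh

Spelling the Mixolydian mode on E: E F# G# A B C# D.
So we need the interval from E up to D.
E up to D is 10 semitones, a half step narrower than a major seventh, so the interval is minor.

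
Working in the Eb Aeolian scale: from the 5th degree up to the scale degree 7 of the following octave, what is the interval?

The scale runs Eb F Gb Ab Bb Cb Db.
That puts Bb below Db.
From Bb to Db: 15 semitones over a tenth = minor.

minor tenth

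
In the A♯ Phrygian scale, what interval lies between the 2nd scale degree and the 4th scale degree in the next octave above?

major tenth

Spelling the A♯ Phrygian scale: A♯ B C♯ D♯ E♯ F♯ G♯.
So we need the interval from B up to D♯.
Counting 10 letters and 16 half steps from B gives a major tenth.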